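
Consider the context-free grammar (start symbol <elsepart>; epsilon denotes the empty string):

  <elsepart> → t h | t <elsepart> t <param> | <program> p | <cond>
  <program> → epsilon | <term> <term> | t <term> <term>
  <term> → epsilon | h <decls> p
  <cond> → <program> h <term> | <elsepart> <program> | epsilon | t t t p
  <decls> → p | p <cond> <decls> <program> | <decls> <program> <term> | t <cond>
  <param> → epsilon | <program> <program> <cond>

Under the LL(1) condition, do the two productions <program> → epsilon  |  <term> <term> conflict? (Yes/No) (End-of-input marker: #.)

FIRST(epsilon) = { epsilon } and FIRST(<term> <term>) = { h, epsilon }.
Both alternatives are nullable, violating the LL(1) condition.

Yes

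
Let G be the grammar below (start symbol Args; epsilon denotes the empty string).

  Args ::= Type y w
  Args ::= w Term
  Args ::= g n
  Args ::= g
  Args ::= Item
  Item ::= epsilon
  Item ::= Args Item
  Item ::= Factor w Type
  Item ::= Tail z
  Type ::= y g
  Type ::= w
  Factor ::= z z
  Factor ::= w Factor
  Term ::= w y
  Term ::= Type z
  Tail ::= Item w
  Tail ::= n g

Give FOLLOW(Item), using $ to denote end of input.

In Args ::= Item: Item is at the end, add FOLLOW(Args) = { $, g, n, w, y, z }.
In Item ::= Args Item: Item is at the end, add FOLLOW(Item) = { $, g, n, w, y, z }.
In Tail ::= Item w: add FIRST(w) = { w }.
Union: FOLLOW(Item) = { $, g, n, w, y, z }.

{ $, g, n, w, y, z }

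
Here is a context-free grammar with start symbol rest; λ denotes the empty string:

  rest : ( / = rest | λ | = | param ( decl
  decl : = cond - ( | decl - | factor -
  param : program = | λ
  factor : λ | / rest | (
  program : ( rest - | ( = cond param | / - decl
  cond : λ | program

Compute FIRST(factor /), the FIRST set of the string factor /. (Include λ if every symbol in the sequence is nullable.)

{ (, / }

Add FIRST(factor)\{λ} = { (, / }; factor is nullable, continue.
/ is a terminal; add {/} and stop.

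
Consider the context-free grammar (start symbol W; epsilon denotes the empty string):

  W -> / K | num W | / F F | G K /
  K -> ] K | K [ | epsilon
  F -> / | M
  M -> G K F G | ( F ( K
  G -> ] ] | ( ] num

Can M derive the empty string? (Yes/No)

No

Nullable nonterminals: K.
No production of M has an RHS whose symbols are all nullable, so M is not nullable.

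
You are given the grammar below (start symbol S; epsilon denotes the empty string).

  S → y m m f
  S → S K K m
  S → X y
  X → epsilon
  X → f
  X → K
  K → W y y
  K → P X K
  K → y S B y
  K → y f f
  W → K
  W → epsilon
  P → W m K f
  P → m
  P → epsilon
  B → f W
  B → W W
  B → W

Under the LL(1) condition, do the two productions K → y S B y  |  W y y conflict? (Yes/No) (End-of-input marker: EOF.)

FIRST(y S B y) = { y } and FIRST(W y y) = { f, m, y }.
Both contain y, so the two alternatives are not disjoint — LL(1) conflict.

Yes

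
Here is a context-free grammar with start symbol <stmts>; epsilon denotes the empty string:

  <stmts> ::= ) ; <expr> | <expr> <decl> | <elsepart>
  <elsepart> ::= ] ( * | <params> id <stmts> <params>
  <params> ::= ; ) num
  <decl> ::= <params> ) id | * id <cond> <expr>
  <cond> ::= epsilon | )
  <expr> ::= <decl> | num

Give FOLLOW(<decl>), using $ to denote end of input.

{ $, *, ; }

In <stmts> ::= <expr> <decl>: <decl> is at the end, add FOLLOW(<stmts>) = { $, ; }.
In <expr> ::= <decl>: <decl> is at the end, add FOLLOW(<expr>) = { $, *, ; }.
Union: FOLLOW(<decl>) = { $, *, ; }.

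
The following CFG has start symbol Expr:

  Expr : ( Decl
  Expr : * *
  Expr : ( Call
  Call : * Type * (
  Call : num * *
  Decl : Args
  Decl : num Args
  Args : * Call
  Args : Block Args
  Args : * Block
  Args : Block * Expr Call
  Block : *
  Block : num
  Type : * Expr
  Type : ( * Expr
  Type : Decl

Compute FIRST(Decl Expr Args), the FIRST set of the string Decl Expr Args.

Add FIRST(Decl) = { *, num }; Decl is not nullable, stop.

{ *, num }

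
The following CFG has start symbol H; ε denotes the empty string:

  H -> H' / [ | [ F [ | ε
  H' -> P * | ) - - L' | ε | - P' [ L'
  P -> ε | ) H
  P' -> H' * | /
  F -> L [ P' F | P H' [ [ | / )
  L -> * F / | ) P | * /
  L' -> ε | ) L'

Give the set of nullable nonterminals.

Directly nullable (have an ε-production): H, H', P, L'.
No other nonterminal has a production whose RHS symbols are all nullable.

{ H, H', L', P }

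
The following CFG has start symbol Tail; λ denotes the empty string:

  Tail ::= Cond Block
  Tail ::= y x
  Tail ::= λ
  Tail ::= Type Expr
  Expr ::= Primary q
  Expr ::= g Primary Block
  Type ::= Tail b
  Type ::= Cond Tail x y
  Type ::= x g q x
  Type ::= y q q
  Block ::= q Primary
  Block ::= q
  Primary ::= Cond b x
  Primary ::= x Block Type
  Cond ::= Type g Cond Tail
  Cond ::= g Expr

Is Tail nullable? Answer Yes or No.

Yes

Tail has an λ-production, so Tail ⇒ λ.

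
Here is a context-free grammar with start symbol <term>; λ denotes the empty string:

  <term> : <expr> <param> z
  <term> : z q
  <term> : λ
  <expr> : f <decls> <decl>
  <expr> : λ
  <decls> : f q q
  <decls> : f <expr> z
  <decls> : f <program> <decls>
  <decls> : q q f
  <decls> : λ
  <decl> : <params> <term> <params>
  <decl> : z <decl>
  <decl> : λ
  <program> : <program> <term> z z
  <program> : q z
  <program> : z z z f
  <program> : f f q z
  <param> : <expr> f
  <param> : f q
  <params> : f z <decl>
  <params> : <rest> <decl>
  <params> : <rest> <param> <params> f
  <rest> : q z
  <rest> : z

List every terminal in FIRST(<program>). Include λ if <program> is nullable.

From <program> : <program> <term> z z: add FIRST(<program>) = { f, q, z }.
<program> : q z contributes {q}.
<program> : z z z f contributes {z}.
<program> : f f q z contributes {f}.
Union: FIRST(<program>) = { f, q, z }.

{ f, q, z }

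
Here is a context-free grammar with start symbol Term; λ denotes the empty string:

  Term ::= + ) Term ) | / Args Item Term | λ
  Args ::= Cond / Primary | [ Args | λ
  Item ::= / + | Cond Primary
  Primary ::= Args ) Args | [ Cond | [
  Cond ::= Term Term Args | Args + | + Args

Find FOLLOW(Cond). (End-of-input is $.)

{ $, ), +, /, [ }

In Args ::= Cond / Primary: add FIRST(/ Primary) = { / }.
In Item ::= Cond Primary: add FIRST(Primary) = { ), +, /, [ }.
In Primary ::= [ Cond: Cond is at the end, add FOLLOW(Primary) = { $, ), +, /, [ }.
Union: FOLLOW(Cond) = { $, ), +, /, [ }.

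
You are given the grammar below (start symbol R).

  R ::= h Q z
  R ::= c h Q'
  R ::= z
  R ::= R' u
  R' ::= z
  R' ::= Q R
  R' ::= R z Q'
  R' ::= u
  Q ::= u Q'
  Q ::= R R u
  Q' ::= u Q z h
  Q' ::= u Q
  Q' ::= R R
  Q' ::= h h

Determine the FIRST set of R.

R ::= h Q z contributes {h}.
R ::= c h Q' contributes {c}.
R ::= z contributes {z}.
From R ::= R' u: add FIRST(R') = { c, h, u, z }.
Union: FIRST(R) = { c, h, u, z }.

{ c, h, u, z }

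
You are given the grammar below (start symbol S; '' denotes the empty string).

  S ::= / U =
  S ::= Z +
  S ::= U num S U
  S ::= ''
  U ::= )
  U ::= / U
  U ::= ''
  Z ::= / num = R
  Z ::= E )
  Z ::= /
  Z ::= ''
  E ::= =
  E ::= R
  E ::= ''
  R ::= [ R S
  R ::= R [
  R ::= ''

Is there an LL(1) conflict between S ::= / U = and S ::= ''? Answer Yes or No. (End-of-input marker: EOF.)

Yes

FIRST(/ U =) = { / } and FIRST('') = { '' }.
The second alternative is nullable and FOLLOW(S) = { EOF, ), +, /, =, [, num } shares / with FIRST of the first — conflict.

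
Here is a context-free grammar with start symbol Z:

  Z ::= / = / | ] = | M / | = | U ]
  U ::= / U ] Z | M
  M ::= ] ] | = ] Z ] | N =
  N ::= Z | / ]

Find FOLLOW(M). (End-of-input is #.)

{ /, ] }

In Z ::= M /: add FIRST(/) = { / }.
In U ::= M: M is at the end, add FOLLOW(U) = { ] }.
Union: FOLLOW(M) = { /, ] }.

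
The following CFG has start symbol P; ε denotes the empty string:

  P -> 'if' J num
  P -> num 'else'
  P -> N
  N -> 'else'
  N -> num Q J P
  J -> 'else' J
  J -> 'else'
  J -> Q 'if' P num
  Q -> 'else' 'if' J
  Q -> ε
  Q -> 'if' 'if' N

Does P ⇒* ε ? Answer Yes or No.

No

Nullable nonterminals: Q.
No production of P has an RHS whose symbols are all nullable, so P is not nullable.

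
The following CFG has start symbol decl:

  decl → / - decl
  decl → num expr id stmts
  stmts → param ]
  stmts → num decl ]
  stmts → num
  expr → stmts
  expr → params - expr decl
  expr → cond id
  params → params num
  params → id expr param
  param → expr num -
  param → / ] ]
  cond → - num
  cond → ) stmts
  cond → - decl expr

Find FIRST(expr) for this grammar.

{ ), -, /, id, num }

From expr → stmts: add FIRST(stmts) = { ), -, /, id, num }.
From expr → params - expr decl: add FIRST(params) = { id }.
From expr → cond id: add FIRST(cond) = { ), - }.
Union: FIRST(expr) = { ), -, /, id, num }.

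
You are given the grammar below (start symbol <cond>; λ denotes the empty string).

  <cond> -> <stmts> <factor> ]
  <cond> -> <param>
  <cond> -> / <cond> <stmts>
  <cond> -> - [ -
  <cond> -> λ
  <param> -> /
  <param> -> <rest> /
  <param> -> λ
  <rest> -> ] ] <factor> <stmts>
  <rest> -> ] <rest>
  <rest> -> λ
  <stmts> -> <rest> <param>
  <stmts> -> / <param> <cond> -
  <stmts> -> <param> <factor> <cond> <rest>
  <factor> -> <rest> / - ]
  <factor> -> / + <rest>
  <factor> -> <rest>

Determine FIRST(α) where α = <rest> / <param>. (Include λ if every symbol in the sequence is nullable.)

{ /, ] }

Add FIRST(<rest>)\{λ} = { ] }; <rest> is nullable, continue.
/ is a terminal; add {/} and stop.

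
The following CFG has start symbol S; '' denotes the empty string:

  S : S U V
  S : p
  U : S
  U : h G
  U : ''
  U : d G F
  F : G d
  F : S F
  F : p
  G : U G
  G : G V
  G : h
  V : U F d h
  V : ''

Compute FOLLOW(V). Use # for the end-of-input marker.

{ #, d, h, p }

In S : S U V: V is at the end, add FOLLOW(S) = { #, d, h, p }.
In G : G V: V is at the end, add FOLLOW(G) = { #, d, h, p }.
Union: FOLLOW(V) = { #, d, h, p }.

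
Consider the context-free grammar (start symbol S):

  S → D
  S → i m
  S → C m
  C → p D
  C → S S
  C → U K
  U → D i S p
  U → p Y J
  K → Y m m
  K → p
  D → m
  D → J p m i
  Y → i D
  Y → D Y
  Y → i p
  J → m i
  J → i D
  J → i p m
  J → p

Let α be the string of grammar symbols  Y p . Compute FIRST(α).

{ i, m, p }

Add FIRST(Y) = { i, m, p }; Y is not nullable, stop.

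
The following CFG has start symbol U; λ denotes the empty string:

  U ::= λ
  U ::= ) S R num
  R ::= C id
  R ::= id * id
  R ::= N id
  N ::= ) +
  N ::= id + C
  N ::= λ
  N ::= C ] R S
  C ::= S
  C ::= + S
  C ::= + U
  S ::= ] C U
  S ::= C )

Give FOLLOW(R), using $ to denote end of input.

{ +, ], num }

In U ::= ) S R num: add FIRST(num) = { num }.
In N ::= C ] R S: add FIRST(S) = { +, ] }.
Union: FOLLOW(R) = { +, ], num }.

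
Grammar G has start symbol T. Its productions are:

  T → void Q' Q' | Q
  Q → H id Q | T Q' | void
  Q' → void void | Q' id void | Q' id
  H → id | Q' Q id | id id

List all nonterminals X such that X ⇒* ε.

No nonterminal has an empty production or an RHS whose symbols are all nullable.

{ } (none)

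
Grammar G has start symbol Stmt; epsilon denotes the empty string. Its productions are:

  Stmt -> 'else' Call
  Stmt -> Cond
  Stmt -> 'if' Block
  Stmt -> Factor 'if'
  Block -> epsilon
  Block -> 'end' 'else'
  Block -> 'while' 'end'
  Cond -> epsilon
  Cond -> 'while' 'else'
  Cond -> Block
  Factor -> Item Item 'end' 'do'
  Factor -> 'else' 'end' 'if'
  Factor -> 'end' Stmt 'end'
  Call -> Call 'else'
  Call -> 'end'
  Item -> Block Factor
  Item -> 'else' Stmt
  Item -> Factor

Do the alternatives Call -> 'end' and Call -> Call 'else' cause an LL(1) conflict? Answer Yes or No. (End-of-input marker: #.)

FIRST('end') = { 'end' } and FIRST(Call 'else') = { 'end' }.
Both contain 'end', so the two alternatives are not disjoint — LL(1) conflict.

Yes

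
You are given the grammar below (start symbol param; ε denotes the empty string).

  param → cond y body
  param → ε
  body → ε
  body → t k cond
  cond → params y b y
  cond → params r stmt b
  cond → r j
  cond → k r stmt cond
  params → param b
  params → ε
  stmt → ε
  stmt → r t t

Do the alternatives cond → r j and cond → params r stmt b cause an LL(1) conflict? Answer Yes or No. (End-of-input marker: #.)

FIRST(r j) = { r } and FIRST(params r stmt b) = { b, k, r, y }.
Both contain r, so the two alternatives are not disjoint — LL(1) conflict.

Yes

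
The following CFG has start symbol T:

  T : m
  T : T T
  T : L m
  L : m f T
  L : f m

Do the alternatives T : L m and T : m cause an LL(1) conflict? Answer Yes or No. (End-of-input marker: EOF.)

FIRST(L m) = { f, m } and FIRST(m) = { m }.
Both contain m, so the two alternatives are not disjoint — LL(1) conflict.

Yes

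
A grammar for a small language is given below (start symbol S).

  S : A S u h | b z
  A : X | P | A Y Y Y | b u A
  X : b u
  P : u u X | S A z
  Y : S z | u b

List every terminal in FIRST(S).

{ b, u }

From S : A S u h: add FIRST(A) = { b, u }.
S : b z contributes {b}.
Union: FIRST(S) = { b, u }.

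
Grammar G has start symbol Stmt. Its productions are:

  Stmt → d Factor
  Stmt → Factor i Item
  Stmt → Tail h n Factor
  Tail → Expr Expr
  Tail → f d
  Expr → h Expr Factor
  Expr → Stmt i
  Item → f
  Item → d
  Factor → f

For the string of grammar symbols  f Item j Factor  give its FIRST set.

f is a terminal; add {f} and stop.

{ f }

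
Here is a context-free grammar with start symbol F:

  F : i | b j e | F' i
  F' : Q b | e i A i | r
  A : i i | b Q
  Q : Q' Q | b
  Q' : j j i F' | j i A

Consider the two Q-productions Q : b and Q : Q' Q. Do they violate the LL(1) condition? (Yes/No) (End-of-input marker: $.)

FIRST(b) = { b } and FIRST(Q' Q) = { j }.
The FIRST sets are disjoint and neither alternative is nullable — no conflict.

No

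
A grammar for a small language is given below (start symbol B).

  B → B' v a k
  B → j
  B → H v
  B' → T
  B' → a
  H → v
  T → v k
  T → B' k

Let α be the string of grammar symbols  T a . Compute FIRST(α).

{ a, v }

Add FIRST(T) = { a, v }; T is not nullable, stop.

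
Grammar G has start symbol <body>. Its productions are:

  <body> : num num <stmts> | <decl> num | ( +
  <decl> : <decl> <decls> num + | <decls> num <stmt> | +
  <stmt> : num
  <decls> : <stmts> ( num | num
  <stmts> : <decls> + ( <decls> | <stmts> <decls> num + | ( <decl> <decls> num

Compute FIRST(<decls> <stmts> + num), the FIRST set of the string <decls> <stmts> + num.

Add FIRST(<decls>) = { (, num }; <decls> is not nullable, stop.

{ (, num }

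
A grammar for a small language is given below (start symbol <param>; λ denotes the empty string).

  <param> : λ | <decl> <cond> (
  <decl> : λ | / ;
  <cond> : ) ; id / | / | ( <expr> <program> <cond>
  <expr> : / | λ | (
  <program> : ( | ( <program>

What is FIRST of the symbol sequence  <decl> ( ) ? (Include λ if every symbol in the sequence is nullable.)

Add FIRST(<decl>)\{λ} = { / }; <decl> is nullable, continue.
( is a terminal; add {(} and stop.

{ (, / }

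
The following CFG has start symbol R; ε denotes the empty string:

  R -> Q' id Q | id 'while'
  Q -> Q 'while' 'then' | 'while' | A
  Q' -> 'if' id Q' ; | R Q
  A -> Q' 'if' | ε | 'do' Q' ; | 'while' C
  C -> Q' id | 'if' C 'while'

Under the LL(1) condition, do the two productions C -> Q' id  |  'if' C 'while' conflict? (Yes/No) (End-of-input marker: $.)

Yes

FIRST(Q' id) = { 'if', id } and FIRST('if' C 'while') = { 'if' }.
Both contain 'if', so the two alternatives are not disjoint — LL(1) conflict.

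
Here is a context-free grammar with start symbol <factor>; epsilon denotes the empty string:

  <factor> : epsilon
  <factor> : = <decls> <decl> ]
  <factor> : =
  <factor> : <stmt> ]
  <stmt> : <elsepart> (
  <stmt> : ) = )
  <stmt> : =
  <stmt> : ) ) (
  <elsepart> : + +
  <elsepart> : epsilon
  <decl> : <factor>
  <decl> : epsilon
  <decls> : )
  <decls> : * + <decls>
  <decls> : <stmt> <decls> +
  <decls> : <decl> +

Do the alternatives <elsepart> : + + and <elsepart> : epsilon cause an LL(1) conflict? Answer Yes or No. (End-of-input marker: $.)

No

FIRST(+ +) = { + } and FIRST(epsilon) = { epsilon }.
The second is nullable but FOLLOW(<elsepart>) = { ( } is disjoint from FIRST of the first.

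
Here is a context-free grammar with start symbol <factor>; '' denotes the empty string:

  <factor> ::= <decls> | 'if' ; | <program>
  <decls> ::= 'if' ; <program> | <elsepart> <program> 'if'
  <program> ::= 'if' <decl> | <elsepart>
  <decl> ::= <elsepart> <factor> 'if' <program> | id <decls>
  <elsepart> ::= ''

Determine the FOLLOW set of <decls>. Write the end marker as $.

{ $, 'if' }

In <factor> ::= <decls>: <decls> is at the end, add FOLLOW(<factor>) = { $, 'if' }.
In <decl> ::= id <decls>: <decls> is at the end, add FOLLOW(<decl>) = { $, 'if' }.
Union: FOLLOW(<decls>) = { $, 'if' }.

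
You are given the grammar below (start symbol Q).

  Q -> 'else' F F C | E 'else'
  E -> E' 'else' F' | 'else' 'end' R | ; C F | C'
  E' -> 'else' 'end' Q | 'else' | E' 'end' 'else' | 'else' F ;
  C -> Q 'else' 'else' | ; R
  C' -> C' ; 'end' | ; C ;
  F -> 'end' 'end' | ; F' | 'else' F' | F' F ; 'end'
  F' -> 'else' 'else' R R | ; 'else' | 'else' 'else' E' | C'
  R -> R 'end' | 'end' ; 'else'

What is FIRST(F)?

{ 'else', 'end', ; }

F -> 'end' 'end' contributes {'end'}.
F -> ; F' contributes {;}.
F -> 'else' F' contributes {'else'}.
From F -> F' F ; 'end': add FIRST(F') = { 'else', ; }.
Union: FIRST(F) = { 'else', 'end', ; }.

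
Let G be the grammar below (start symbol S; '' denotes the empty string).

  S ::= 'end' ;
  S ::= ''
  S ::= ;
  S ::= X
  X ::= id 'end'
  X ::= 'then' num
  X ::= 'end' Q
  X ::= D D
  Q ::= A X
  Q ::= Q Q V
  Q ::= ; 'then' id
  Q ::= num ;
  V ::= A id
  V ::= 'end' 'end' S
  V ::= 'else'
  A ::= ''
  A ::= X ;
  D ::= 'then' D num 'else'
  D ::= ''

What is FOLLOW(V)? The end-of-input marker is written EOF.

{ EOF, 'else', 'end', 'then', ;, id, num }

In Q ::= Q Q V: V is at the end, add FOLLOW(Q) = { EOF, 'else', 'end', 'then', ;, id, num }.
Union: FOLLOW(V) = { EOF, 'else', 'end', 'then', ;, id, num }.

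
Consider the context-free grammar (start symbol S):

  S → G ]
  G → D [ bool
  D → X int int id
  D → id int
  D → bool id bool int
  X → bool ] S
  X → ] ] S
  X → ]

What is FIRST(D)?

From D → X int int id: add FIRST(X) = { ], bool }.
D → id int contributes {id}.
D → bool id bool int contributes {bool}.
Union: FIRST(D) = { ], bool, id }.

{ ], bool, id }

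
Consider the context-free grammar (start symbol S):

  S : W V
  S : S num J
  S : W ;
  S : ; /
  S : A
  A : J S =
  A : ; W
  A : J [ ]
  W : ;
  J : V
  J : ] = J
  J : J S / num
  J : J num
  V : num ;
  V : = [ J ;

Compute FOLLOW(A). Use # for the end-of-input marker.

{ #, /, =, num }

In S : A: A is at the end, add FOLLOW(S) = { #, /, =, num }.
Union: FOLLOW(A) = { #, /, =, num }.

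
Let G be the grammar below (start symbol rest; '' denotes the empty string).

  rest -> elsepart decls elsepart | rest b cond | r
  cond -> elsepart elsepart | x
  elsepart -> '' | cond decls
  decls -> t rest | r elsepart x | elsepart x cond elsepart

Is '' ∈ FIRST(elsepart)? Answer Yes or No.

elsepart has an ''-production, so elsepart ⇒ ''.

Yes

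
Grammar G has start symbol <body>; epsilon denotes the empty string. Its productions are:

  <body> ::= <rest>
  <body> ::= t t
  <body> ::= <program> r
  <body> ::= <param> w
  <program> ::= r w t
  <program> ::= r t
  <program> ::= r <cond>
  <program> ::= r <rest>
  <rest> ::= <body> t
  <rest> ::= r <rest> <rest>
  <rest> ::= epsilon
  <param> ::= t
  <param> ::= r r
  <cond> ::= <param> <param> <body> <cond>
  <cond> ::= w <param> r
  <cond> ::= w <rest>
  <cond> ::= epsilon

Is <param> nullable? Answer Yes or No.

No

Nullable nonterminals: <body>, <cond>, <rest>.
No production of <param> has an RHS whose symbols are all nullable, so <param> is not nullable.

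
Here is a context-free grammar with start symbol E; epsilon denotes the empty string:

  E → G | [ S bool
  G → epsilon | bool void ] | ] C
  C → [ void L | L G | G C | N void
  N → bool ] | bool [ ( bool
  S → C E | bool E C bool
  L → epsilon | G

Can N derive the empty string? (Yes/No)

Nullable nonterminals: C, E, G, L, S.
No production of N has an RHS whose symbols are all nullable, so N is not nullable.

No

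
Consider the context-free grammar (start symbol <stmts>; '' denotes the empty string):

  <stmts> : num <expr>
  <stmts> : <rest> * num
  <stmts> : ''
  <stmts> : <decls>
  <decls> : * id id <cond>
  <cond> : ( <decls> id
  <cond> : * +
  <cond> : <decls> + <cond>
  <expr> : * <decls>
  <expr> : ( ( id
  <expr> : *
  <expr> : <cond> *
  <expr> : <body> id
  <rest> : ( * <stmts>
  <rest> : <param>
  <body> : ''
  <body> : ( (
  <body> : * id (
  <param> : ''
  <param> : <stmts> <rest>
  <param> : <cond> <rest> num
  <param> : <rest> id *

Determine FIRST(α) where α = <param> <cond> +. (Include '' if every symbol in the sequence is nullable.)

Add FIRST(<param>)\{''} = { (, *, id, num }; <param> is nullable, continue.
Add FIRST(<cond>) = { (, * }; <cond> is not nullable, stop.

{ (, *, id, num }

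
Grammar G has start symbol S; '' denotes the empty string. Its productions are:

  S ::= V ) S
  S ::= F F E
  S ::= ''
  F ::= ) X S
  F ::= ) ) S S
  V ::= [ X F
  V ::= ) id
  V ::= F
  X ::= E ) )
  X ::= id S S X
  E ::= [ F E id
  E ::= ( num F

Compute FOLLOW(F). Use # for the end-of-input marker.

In S ::= F F E: add FIRST(F E) = { ) }.
In S ::= F F E: add FIRST(E) = { (, [ }.
In V ::= [ X F: F is at the end, add FOLLOW(V) = { ) }.
In V ::= F: F is at the end, add FOLLOW(V) = { ) }.
In E ::= [ F E id: add FIRST(E id) = { (, [ }.
In E ::= ( num F: F is at the end, add FOLLOW(E) = { #, (, ), [, id }.
Union: FOLLOW(F) = { #, (, ), [, id }.

{ #, (, ), [, id }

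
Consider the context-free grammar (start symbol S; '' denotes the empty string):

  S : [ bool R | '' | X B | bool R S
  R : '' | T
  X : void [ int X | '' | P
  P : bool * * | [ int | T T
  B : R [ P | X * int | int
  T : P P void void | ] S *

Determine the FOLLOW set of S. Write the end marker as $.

S is the start symbol, so $ ∈ FOLLOW(S).
In S : bool R S: S is at the end, add FOLLOW(S) = { $, * }.
In T : ] S *: add FIRST(*) = { * }.
Union: FOLLOW(S) = { $, * }.

{ $, * }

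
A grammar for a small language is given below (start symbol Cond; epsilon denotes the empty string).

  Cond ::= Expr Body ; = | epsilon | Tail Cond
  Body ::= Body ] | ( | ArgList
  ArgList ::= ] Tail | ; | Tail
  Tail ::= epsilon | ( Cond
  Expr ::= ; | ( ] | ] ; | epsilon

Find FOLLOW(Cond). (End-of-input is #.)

{ #, (, ;, ] }

Cond is the start symbol, so # ∈ FOLLOW(Cond).
In Cond ::= Tail Cond: Cond is at the end, add FOLLOW(Cond) = { #, (, ;, ] }.
In Tail ::= ( Cond: Cond is at the end, add FOLLOW(Tail) = { #, (, ;, ] }.
Union: FOLLOW(Cond) = { #, (, ;, ] }.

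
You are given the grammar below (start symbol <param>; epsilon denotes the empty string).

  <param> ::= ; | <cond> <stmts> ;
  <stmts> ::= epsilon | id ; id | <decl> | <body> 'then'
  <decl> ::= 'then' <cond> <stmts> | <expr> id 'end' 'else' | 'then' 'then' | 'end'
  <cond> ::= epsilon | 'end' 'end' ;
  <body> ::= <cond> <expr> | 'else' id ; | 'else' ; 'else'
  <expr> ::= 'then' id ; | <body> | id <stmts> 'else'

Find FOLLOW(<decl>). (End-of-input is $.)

{ 'else', ; }

In <stmts> ::= <decl>: <decl> is at the end, add FOLLOW(<stmts>) = { 'else', ; }.
Union: FOLLOW(<decl>) = { 'else', ; }.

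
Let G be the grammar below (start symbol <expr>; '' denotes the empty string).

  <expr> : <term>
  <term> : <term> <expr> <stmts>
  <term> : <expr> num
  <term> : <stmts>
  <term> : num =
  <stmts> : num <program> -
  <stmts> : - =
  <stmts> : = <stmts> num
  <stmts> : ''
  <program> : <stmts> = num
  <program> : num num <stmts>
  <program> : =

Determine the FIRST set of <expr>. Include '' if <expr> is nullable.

{ -, =, num, '' }

From <expr> : <term>: add FIRST(<term>) = { -, =, num, '' } (including '' since <term> is nullable).
Union: FIRST(<expr>) = { -, =, num, '' }.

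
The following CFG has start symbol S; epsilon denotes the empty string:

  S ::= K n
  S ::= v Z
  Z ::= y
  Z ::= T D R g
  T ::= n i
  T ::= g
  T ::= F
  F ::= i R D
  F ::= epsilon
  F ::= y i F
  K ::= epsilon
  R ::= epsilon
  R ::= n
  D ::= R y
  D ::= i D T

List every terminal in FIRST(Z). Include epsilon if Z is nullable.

Z ::= y contributes {y}.
From Z ::= T D R g: T nullable, take FIRST(T) ∪ FIRST(D) = { g, i, n, y }.
Union: FIRST(Z) = { g, i, n, y }.

{ g, i, n, y }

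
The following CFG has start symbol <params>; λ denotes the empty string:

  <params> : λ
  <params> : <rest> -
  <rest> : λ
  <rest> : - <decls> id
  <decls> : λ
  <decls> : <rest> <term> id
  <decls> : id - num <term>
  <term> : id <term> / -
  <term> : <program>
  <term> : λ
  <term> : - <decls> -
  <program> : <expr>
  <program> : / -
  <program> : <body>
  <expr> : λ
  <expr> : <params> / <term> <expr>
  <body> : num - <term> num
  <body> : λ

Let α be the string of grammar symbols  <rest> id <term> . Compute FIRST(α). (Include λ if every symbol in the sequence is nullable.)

Add FIRST(<rest>)\{λ} = { - }; <rest> is nullable, continue.
id is a terminal; add {id} and stop.

{ -, id }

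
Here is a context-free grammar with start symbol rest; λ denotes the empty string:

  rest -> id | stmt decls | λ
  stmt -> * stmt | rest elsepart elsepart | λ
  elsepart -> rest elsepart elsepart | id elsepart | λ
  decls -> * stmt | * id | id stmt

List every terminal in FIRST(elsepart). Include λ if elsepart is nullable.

{ *, id, λ }

From elsepart -> rest elsepart elsepart: rest, elsepart, elsepart nullable, take FIRST(rest) ∪ FIRST(elsepart) ∪ FIRST(elsepart) = { *, id }; also λ since the whole RHS is nullable.
elsepart -> id elsepart contributes {id}.
elsepart -> λ contributes λ.
Union: FIRST(elsepart) = { *, id, λ }.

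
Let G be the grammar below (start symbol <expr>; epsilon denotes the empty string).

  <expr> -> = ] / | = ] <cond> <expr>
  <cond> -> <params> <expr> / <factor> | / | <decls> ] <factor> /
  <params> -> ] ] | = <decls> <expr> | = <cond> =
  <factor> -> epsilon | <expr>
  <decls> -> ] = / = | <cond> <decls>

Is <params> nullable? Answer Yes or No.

Nullable nonterminals: <factor>.
No production of <params> has an RHS whose symbols are all nullable, so <params> is not nullable.

No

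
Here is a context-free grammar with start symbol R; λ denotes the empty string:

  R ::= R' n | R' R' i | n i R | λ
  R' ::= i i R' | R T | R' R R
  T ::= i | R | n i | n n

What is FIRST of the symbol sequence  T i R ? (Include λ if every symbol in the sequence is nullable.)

{ i, n }

Add FIRST(T)\{λ} = { i, n }; T is nullable, continue.
i is a terminal; add {i} and stop.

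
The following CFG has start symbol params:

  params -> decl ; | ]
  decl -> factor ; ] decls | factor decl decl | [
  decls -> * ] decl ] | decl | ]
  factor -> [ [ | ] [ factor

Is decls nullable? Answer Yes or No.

No

No nonterminal in this grammar is nullable.
No production of decls has an RHS whose symbols are all nullable, so decls is not nullable.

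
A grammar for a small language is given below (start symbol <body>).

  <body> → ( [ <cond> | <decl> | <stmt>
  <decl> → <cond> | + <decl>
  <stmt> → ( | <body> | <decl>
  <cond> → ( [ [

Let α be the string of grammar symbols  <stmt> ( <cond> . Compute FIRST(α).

{ (, + }

Add FIRST(<stmt>) = { (, + }; <stmt> is not nullable, stop.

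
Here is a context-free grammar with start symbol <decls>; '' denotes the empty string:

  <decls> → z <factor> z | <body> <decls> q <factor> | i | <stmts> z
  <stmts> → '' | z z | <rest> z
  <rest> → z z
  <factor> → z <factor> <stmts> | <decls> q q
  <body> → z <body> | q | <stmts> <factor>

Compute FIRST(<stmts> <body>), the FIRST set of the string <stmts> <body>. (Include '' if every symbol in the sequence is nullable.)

{ i, q, z }

Add FIRST(<stmts>)\{''} = { z }; <stmts> is nullable, continue.
Add FIRST(<body>) = { i, q, z }; <body> is not nullable, stop.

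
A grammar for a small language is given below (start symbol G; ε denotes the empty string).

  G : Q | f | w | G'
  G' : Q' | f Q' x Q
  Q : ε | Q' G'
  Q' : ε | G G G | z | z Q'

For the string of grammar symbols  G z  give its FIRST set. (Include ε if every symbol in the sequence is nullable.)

{ f, w, z }

Add FIRST(G)\{ε} = { f, w, z }; G is nullable, continue.
z is a terminal; add {z} and stop.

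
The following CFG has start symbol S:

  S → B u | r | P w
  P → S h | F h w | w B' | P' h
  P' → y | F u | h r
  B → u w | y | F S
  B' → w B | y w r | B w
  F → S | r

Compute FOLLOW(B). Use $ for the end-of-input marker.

In S → B u: add FIRST(u) = { u }.
In B' → w B: B is at the end, add FOLLOW(B') = { w }.
In B' → B w: add FIRST(w) = { w }.
Union: FOLLOW(B) = { u, w }.

{ u, w }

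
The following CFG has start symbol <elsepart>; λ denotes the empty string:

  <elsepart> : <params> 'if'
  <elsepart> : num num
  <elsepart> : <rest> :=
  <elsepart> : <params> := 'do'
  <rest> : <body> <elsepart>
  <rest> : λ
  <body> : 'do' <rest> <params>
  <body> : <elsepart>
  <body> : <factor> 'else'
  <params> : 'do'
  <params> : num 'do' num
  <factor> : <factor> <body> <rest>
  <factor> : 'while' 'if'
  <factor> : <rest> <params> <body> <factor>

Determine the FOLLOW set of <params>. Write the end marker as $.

In <elsepart> : <params> 'if': add FIRST('if') = { 'if' }.
In <elsepart> : <params> := 'do': add FIRST(:= 'do') = { := }.
In <body> : 'do' <rest> <params>: <params> is at the end, add FOLLOW(<body>) = { 'do', 'else', 'while', :=, num }.
In <factor> : <rest> <params> <body> <factor>: add FIRST(<body> <factor>) = { 'do', 'while', :=, num }.
Union: FOLLOW(<params>) = { 'do', 'else', 'if', 'while', :=, num }.

{ 'do', 'else', 'if', 'while', :=, num }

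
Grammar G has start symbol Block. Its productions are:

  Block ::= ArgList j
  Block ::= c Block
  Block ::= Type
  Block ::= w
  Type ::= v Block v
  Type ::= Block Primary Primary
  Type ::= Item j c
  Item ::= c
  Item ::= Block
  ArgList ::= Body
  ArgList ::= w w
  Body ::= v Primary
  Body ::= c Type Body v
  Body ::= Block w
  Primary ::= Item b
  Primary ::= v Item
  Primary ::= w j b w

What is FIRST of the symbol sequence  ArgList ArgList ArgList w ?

Add FIRST(ArgList) = { c, v, w }; ArgList is not nullable, stop.

{ c, v, w }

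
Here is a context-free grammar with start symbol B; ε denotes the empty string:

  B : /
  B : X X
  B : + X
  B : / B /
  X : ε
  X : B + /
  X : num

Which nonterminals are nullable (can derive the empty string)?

Directly nullable (have an ε-production): X.
B : X X with every symbol nullable, so B is nullable.

{ B, X }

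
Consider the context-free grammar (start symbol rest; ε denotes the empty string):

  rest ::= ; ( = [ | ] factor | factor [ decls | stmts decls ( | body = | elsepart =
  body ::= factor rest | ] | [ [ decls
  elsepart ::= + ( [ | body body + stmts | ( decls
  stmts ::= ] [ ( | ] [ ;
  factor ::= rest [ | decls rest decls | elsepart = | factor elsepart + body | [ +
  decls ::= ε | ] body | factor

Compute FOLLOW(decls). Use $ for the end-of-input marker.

{ $, (, +, ;, =, [, ] }

In rest ::= factor [ decls: decls is at the end, add FOLLOW(rest) = { $, (, +, ;, =, [, ] }.
In rest ::= stmts decls (: add FIRST(() = { ( }.
In body ::= [ [ decls: decls is at the end, add FOLLOW(body) = { $, (, +, ;, =, [, ] }.
In elsepart ::= ( decls: decls is at the end, add FOLLOW(elsepart) = { +, = }.
In factor ::= decls rest decls: add FIRST(rest decls) = { (, +, ;, [, ] }.
In factor ::= decls rest decls: decls is at the end, add FOLLOW(factor) = { $, (, +, ;, =, [, ] }.
Union: FOLLOW(decls) = { $, (, +, ;, =, [, ] }.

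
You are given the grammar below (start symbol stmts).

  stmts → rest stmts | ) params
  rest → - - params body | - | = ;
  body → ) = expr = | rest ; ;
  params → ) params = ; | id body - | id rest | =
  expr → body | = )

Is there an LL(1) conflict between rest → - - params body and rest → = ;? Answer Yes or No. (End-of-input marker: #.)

FIRST(- - params body) = { - } and FIRST(= ;) = { = }.
The FIRST sets are disjoint and neither alternative is nullable — no conflict.

No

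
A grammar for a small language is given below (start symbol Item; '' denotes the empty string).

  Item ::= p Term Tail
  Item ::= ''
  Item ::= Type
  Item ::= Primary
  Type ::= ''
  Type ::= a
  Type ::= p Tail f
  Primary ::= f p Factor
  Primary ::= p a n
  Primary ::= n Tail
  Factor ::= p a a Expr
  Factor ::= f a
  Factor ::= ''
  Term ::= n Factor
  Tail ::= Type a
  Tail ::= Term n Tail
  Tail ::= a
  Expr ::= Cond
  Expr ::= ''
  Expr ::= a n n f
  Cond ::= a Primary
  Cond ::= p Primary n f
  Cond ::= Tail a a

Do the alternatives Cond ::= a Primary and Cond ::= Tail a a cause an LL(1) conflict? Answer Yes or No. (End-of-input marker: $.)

Yes

FIRST(a Primary) = { a } and FIRST(Tail a a) = { a, n, p }.
Both contain a, so the two alternatives are not disjoint — LL(1) conflict.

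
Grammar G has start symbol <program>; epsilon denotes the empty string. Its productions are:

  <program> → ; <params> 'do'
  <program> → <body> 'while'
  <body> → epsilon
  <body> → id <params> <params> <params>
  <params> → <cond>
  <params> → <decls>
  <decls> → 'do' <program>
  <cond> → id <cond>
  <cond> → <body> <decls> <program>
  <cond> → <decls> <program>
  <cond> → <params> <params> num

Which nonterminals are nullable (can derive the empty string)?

{ <body> }

Directly nullable (have an epsilon-production): <body>.
No other nonterminal has a production whose RHS symbols are all nullable.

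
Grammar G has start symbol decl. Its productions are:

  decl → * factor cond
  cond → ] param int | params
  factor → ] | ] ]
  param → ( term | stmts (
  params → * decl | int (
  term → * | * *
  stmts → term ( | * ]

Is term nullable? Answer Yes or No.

No nonterminal in this grammar is nullable.
No production of term has an RHS whose symbols are all nullable, so term is not nullable.

No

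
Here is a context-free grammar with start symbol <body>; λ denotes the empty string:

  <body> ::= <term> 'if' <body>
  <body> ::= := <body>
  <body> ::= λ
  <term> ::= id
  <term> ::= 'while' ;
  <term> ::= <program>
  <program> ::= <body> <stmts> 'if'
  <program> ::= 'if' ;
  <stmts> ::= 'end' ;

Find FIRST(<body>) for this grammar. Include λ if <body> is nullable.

From <body> ::= <term> 'if' <body>: add FIRST(<term>) = { 'end', 'if', 'while', :=, id }.
<body> ::= := <body> contributes {:=}.
<body> ::= λ contributes λ.
Union: FIRST(<body>) = { 'end', 'if', 'while', :=, id, λ }.

{ 'end', 'if', 'while', :=, id, λ }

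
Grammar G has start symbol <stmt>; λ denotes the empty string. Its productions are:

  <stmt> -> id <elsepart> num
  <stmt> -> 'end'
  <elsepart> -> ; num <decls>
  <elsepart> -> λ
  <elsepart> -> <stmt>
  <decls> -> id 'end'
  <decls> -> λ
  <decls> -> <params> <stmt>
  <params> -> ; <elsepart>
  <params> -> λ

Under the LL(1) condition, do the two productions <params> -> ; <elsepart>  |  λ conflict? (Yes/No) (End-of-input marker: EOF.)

No

FIRST(; <elsepart>) = { ; } and FIRST(λ) = { λ }.
The second is nullable but FOLLOW(<params>) = { 'end', id } is disjoint from FIRST of the first.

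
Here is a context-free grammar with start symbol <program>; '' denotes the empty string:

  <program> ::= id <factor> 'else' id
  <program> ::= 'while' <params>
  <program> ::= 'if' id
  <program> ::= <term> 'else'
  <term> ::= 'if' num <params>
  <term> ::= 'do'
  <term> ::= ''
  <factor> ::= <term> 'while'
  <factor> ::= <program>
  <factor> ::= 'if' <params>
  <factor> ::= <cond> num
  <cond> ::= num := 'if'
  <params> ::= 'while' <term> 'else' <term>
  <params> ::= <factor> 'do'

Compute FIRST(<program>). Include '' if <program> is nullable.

<program> ::= id <factor> 'else' id contributes {id}.
<program> ::= 'while' <params> contributes {'while'}.
<program> ::= 'if' id contributes {'if'}.
From <program> ::= <term> 'else': <term> nullable, take FIRST(<term>) ∪ {'else'} = { 'do', 'else', 'if' }.
Union: FIRST(<program>) = { 'do', 'else', 'if', 'while', id }.

{ 'do', 'else', 'if', 'while', id }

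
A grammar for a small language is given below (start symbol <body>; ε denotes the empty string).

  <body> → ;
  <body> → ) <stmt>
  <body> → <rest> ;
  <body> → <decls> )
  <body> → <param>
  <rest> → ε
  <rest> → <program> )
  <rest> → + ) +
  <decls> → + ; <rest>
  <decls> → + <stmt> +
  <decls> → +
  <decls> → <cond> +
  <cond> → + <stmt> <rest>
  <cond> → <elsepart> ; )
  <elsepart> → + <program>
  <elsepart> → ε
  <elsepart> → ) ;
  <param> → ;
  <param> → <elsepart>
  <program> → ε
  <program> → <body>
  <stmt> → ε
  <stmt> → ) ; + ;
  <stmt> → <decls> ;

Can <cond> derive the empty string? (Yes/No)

Nullable nonterminals: <body>, <elsepart>, <param>, <program>, <rest>, <stmt>.
No production of <cond> has an RHS whose symbols are all nullable, so <cond> is not nullable.

No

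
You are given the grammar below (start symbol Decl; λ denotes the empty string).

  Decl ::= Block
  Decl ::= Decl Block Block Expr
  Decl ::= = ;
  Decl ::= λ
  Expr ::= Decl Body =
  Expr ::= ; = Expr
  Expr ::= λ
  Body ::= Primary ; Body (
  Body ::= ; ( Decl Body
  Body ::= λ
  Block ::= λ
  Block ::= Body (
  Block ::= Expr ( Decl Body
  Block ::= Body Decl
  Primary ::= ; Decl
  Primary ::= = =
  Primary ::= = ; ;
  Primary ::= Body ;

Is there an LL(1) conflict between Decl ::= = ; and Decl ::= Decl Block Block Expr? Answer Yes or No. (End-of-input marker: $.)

FIRST(= ;) = { = } and FIRST(Decl Block Block Expr) = { (, ;, =, λ }.
Both contain =, so the two alternatives are not disjoint — LL(1) conflict.

Yes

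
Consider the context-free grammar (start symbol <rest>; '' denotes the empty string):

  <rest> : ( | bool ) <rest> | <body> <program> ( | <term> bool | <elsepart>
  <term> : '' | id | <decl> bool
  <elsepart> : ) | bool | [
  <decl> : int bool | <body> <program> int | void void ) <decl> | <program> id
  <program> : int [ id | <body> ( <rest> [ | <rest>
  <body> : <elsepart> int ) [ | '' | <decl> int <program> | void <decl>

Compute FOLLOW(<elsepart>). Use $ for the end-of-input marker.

{ $, (, ), [, bool, id, int, void }

In <rest> : <elsepart>: <elsepart> is at the end, add FOLLOW(<rest>) = { $, (, ), [, bool, id, int, void }.
In <body> : <elsepart> int ) [: add FIRST(int ) [) = { int }.
Union: FOLLOW(<elsepart>) = { $, (, ), [, bool, id, int, void }.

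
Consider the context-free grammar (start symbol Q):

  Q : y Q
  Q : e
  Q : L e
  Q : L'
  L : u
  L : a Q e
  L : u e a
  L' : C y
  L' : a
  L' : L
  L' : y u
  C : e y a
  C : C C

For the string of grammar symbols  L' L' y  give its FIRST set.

{ a, e, u, y }

Add FIRST(L') = { a, e, u, y }; L' is not nullable, stop.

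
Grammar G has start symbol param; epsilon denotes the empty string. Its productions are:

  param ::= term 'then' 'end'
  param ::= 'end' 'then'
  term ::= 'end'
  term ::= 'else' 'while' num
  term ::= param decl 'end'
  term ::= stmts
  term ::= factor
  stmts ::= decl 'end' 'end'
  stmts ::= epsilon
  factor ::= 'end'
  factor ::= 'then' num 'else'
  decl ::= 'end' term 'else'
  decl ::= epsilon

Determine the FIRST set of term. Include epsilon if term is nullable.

{ 'else', 'end', 'then', epsilon }

term ::= 'end' contributes {'end'}.
term ::= 'else' 'while' num contributes {'else'}.
From term ::= param decl 'end': add FIRST(param) = { 'else', 'end', 'then' }.
From term ::= stmts: add FIRST(stmts) = { 'end', epsilon } (including epsilon since stmts is nullable).
From term ::= factor: add FIRST(factor) = { 'end', 'then' }.
Union: FIRST(term) = { 'else', 'end', 'then', epsilon }.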